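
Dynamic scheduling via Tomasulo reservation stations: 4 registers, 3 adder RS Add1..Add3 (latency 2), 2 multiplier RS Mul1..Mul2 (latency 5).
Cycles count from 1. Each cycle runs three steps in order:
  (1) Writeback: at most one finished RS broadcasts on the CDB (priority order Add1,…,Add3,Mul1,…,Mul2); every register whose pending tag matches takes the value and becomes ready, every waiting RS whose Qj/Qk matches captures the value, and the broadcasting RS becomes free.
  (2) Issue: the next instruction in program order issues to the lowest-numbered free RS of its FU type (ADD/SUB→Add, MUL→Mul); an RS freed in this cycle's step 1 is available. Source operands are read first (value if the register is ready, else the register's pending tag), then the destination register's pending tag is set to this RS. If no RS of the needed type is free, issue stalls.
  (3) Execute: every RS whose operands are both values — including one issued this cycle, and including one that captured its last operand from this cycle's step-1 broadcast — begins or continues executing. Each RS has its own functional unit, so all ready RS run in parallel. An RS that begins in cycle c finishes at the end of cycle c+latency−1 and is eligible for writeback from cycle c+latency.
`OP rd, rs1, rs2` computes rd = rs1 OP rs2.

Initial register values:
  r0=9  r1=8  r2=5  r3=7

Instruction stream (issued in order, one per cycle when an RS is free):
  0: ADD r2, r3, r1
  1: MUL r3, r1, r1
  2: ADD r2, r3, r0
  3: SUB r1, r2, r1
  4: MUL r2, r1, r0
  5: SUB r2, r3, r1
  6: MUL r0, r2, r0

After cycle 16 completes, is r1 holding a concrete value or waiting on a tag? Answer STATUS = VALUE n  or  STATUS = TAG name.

cycle 1: issue ADD r2<-Add1 // r0:9,r1:8,r2:Add1,r3:7
cycle 2: issue MUL r3<-Mul1 // r0:9,r1:8,r2:Add1,r3:Mul1
cycle 3: CDB Add1=15; issue ADD r2<-Add1 // r0:9,r1:8,r2:Add1,r3:Mul1
cycle 4: issue SUB r1<-Add2 // r0:9,r1:Add2,r2:Add1,r3:Mul1
cycle 5: issue MUL r2<-Mul2 // r0:9,r1:Add2,r2:Mul2,r3:Mul1
cycle 6: issue SUB r2<-Add3 // r0:9,r1:Add2,r2:Add3,r3:Mul1
cycle 7: CDB Mul1=64; issue MUL r0<-Mul1 // r0:Mul1,r1:Add2,r2:Add3,r3:64
cycle 8: - // r0:Mul1,r1:Add2,r2:Add3,r3:64
cycle 9: CDB Add1=73 // r0:Mul1,r1:Add2,r2:Add3,r3:64
cycle 10: - // r0:Mul1,r1:Add2,r2:Add3,r3:64
cycle 11: CDB Add2=65 // r0:Mul1,r1:65,r2:Add3,r3:64
cycle 12: - // r0:Mul1,r1:65,r2:Add3,r3:64
cycle 13: CDB Add3=-1 // r0:Mul1,r1:65,r2:-1,r3:64
cycle 14: - // r0:Mul1,r1:65,r2:-1,r3:64
cycle 15: - // r0:Mul1,r1:65,r2:-1,r3:64
cycle 16: CDB Mul2=585 // r0:Mul1,r1:65,r2:-1,r3:64

STATUS = VALUE 65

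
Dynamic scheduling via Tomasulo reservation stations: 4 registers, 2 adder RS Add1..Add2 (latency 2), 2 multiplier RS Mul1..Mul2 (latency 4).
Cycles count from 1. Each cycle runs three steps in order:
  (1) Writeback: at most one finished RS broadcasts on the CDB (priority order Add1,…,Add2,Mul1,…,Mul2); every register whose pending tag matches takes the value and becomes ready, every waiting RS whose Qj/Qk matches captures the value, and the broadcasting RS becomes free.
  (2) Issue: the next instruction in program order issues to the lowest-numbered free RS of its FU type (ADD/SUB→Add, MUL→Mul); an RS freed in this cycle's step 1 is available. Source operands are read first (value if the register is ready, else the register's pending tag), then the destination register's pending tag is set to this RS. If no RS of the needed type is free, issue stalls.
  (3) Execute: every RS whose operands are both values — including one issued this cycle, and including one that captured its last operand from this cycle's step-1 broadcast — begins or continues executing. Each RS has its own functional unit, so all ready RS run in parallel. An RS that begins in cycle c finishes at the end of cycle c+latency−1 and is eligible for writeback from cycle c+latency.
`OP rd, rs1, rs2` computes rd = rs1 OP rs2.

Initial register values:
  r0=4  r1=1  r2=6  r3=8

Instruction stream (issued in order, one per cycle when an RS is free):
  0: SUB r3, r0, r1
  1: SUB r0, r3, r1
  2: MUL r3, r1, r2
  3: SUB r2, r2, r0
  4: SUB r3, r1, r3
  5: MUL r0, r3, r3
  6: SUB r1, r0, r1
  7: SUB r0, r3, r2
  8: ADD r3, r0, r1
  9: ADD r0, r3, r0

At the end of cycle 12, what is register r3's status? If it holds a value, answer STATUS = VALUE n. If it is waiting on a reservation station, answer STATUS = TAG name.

cycle 1: issue SUB r3<-Add1 // r0:4,r1:1,r2:6,r3:Add1
cycle 2: issue SUB r0<-Add2 // r0:Add2,r1:1,r2:6,r3:Add1
cycle 3: CDB Add1=3; issue MUL r3<-Mul1 // r0:Add2,r1:1,r2:6,r3:Mul1
cycle 4: issue SUB r2<-Add1 // r0:Add2,r1:1,r2:Add1,r3:Mul1
cycle 5: CDB Add2=2; issue SUB r3<-Add2 // r0:2,r1:1,r2:Add1,r3:Add2
cycle 6: issue MUL r0<-Mul2 // r0:Mul2,r1:1,r2:Add1,r3:Add2
cycle 7: CDB Add1=4; issue SUB r1<-Add1 // r0:Mul2,r1:Add1,r2:4,r3:Add2
cycle 8: CDB Mul1=6; stall // r0:Mul2,r1:Add1,r2:4,r3:Add2
cycle 9: stall // r0:Mul2,r1:Add1,r2:4,r3:Add2
cycle 10: CDB Add2=-5; issue SUB r0<-Add2 // r0:Add2,r1:Add1,r2:4,r3:-5
cycle 11: stall // r0:Add2,r1:Add1,r2:4,r3:-5
cycle 12: CDB Add2=-9; issue ADD r3<-Add2 // r0:-9,r1:Add1,r2:4,r3:Add2

STATUS = TAG Add2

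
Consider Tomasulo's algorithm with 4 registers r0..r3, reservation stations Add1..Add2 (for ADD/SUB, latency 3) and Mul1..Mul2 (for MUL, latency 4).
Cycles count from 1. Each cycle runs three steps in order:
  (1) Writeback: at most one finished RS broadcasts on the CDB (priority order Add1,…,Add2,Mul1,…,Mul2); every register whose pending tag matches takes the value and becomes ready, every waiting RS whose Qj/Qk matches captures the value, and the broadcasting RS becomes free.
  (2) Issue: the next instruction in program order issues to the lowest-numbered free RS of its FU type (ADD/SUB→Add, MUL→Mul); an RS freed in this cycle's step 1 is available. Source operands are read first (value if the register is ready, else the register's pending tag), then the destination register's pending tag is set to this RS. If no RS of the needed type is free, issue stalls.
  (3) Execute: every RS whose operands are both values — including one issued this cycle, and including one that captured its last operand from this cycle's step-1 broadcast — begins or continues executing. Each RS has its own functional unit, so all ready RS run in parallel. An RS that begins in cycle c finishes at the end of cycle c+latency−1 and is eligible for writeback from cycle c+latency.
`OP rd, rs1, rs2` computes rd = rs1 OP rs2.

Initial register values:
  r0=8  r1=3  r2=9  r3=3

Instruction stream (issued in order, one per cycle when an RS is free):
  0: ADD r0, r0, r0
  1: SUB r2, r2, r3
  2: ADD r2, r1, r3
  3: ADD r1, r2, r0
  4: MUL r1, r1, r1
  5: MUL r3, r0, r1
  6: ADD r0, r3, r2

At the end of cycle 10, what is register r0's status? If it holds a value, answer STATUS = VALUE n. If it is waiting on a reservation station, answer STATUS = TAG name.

  c1: issue ADD r0<-Add1  regs: r0:Add1,r1:3,r2:9,r3:3
  c2: issue SUB r2<-Add2  regs: r0:Add1,r1:3,r2:Add2,r3:3
  c3: stall  regs: r0:Add1,r1:3,r2:Add2,r3:3
  c4: CDB Add1=16; issue ADD r2<-Add1  regs: r0:16,r1:3,r2:Add1,r3:3
  c5: CDB Add2=6; issue ADD r1<-Add2  regs: r0:16,r1:Add2,r2:Add1,r3:3
  c6: issue MUL r1<-Mul1  regs: r0:16,r1:Mul1,r2:Add1,r3:3
  c7: CDB Add1=6; issue MUL r3<-Mul2  regs: r0:16,r1:Mul1,r2:6,r3:Mul2
  c8: issue ADD r0<-Add1  regs: r0:Add1,r1:Mul1,r2:6,r3:Mul2
  c9: -  regs: r0:Add1,r1:Mul1,r2:6,r3:Mul2
  c10: CDB Add2=22  regs: r0:Add1,r1:Mul1,r2:6,r3:Mul2

STATUS = TAG Add1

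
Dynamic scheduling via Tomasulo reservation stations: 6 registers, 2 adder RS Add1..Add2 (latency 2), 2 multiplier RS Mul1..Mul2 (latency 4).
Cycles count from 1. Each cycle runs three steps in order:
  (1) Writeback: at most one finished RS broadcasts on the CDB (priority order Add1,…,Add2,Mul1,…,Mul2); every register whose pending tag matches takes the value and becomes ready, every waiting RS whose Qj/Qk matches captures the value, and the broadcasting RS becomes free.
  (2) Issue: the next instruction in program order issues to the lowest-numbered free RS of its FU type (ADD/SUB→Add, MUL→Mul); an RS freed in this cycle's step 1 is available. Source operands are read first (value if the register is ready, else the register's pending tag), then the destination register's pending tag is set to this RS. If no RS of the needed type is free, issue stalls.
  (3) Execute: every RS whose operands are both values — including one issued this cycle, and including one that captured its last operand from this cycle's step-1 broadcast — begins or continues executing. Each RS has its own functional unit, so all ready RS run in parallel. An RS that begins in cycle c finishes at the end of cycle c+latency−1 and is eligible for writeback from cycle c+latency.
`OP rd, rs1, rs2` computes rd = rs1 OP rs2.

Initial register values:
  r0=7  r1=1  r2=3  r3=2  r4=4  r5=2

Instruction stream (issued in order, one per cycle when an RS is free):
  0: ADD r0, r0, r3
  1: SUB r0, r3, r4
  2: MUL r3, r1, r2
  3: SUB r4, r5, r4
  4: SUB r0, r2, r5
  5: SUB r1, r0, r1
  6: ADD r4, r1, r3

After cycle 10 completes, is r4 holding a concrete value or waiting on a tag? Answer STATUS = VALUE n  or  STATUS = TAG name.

STATUS = TAG Add2

c1: issue ADD r0<-Add1 | r0:Add1,r1:1,r2:3,r3:2,r4:4,r5:2
c2: issue SUB r0<-Add2 | r0:Add2,r1:1,r2:3,r3:2,r4:4,r5:2
c3: CDB Add1=9; issue MUL r3<-Mul1 | r0:Add2,r1:1,r2:3,r3:Mul1,r4:4,r5:2
c4: CDB Add2=-2; issue SUB r4<-Add1 | r0:-2,r1:1,r2:3,r3:Mul1,r4:Add1,r5:2
c5: issue SUB r0<-Add2 | r0:Add2,r1:1,r2:3,r3:Mul1,r4:Add1,r5:2
c6: CDB Add1=-2; issue SUB r1<-Add1 | r0:Add2,r1:Add1,r2:3,r3:Mul1,r4:-2,r5:2
c7: CDB Add2=1; issue ADD r4<-Add2 | r0:1,r1:Add1,r2:3,r3:Mul1,r4:Add2,r5:2
c8: CDB Mul1=3 | r0:1,r1:Add1,r2:3,r3:3,r4:Add2,r5:2
c9: CDB Add1=0 | r0:1,r1:0,r2:3,r3:3,r4:Add2,r5:2
c10: - | r0:1,r1:0,r2:3,r3:3,r4:Add2,r5:2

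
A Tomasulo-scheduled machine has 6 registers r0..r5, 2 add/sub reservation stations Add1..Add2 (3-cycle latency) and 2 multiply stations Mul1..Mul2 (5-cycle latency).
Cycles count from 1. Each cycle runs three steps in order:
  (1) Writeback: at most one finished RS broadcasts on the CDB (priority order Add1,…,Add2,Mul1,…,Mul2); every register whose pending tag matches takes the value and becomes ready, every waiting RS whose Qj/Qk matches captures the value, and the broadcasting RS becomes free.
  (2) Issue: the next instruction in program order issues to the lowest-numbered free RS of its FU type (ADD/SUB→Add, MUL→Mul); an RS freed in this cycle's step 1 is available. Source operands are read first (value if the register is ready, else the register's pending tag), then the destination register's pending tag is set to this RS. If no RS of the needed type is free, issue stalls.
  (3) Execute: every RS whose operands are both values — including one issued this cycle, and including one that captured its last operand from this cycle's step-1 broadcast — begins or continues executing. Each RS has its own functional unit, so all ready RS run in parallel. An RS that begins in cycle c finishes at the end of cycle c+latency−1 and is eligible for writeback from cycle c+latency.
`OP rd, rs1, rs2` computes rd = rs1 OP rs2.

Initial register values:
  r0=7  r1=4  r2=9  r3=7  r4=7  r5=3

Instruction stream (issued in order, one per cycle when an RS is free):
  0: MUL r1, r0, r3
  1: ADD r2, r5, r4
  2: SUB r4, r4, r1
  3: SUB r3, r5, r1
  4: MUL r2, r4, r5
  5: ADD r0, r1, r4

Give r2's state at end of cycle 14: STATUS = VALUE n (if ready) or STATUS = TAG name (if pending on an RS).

STATUS = TAG Mul1

cycle 1: issue MUL r1<-Mul1 // r0:7,r1:Mul1,r2:9,r3:7,r4:7,r5:3
cycle 2: issue ADD r2<-Add1 // r0:7,r1:Mul1,r2:Add1,r3:7,r4:7,r5:3
cycle 3: issue SUB r4<-Add2 // r0:7,r1:Mul1,r2:Add1,r3:7,r4:Add2,r5:3
cycle 4: stall // r0:7,r1:Mul1,r2:Add1,r3:7,r4:Add2,r5:3
cycle 5: CDB Add1=10; issue SUB r3<-Add1 // r0:7,r1:Mul1,r2:10,r3:Add1,r4:Add2,r5:3
cycle 6: CDB Mul1=49; issue MUL r2<-Mul1 // r0:7,r1:49,r2:Mul1,r3:Add1,r4:Add2,r5:3
cycle 7: stall // r0:7,r1:49,r2:Mul1,r3:Add1,r4:Add2,r5:3
cycle 8: stall // r0:7,r1:49,r2:Mul1,r3:Add1,r4:Add2,r5:3
cycle 9: CDB Add1=-46; issue ADD r0<-Add1 // r0:Add1,r1:49,r2:Mul1,r3:-46,r4:Add2,r5:3
cycle 10: CDB Add2=-42 // r0:Add1,r1:49,r2:Mul1,r3:-46,r4:-42,r5:3
cycle 11: - // r0:Add1,r1:49,r2:Mul1,r3:-46,r4:-42,r5:3
cycle 12: - // r0:Add1,r1:49,r2:Mul1,r3:-46,r4:-42,r5:3
cycle 13: CDB Add1=7 // r0:7,r1:49,r2:Mul1,r3:-46,r4:-42,r5:3
cycle 14: - // r0:7,r1:49,r2:Mul1,r3:-46,r4:-42,r5:3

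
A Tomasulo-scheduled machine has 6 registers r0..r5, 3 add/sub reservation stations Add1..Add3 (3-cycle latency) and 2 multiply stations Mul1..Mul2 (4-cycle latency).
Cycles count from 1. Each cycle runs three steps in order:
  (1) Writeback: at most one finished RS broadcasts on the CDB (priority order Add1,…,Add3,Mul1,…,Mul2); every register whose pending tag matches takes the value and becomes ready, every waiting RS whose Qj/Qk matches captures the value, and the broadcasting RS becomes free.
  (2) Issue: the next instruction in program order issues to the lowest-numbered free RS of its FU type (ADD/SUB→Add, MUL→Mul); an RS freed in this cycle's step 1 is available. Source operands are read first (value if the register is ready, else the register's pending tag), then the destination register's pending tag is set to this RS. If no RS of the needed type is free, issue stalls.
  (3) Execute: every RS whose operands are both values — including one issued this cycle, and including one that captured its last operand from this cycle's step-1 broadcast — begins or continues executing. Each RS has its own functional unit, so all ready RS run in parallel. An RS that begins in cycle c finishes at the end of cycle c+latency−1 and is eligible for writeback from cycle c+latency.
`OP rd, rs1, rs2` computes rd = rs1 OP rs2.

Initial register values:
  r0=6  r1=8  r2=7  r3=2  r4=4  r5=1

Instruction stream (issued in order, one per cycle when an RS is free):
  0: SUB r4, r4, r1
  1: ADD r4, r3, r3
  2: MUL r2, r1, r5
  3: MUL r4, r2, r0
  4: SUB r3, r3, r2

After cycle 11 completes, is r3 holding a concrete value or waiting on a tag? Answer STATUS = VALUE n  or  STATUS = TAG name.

  c1: issue SUB r4<-Add1  regs: r0:6,r1:8,r2:7,r3:2,r4:Add1,r5:1
  c2: issue ADD r4<-Add2  regs: r0:6,r1:8,r2:7,r3:2,r4:Add2,r5:1
  c3: issue MUL r2<-Mul1  regs: r0:6,r1:8,r2:Mul1,r3:2,r4:Add2,r5:1
  c4: CDB Add1=-4; issue MUL r4<-Mul2  regs: r0:6,r1:8,r2:Mul1,r3:2,r4:Mul2,r5:1
  c5: CDB Add2=4; issue SUB r3<-Add1  regs: r0:6,r1:8,r2:Mul1,r3:Add1,r4:Mul2,r5:1
  c6: -  regs: r0:6,r1:8,r2:Mul1,r3:Add1,r4:Mul2,r5:1
  c7: CDB Mul1=8  regs: r0:6,r1:8,r2:8,r3:Add1,r4:Mul2,r5:1
  c8: -  regs: r0:6,r1:8,r2:8,r3:Add1,r4:Mul2,r5:1
  c9: -  regs: r0:6,r1:8,r2:8,r3:Add1,r4:Mul2,r5:1
  c10: CDB Add1=-6  regs: r0:6,r1:8,r2:8,r3:-6,r4:Mul2,r5:1
  c11: CDB Mul2=48  regs: r0:6,r1:8,r2:8,r3:-6,r4:48,r5:1

STATUS = VALUE -6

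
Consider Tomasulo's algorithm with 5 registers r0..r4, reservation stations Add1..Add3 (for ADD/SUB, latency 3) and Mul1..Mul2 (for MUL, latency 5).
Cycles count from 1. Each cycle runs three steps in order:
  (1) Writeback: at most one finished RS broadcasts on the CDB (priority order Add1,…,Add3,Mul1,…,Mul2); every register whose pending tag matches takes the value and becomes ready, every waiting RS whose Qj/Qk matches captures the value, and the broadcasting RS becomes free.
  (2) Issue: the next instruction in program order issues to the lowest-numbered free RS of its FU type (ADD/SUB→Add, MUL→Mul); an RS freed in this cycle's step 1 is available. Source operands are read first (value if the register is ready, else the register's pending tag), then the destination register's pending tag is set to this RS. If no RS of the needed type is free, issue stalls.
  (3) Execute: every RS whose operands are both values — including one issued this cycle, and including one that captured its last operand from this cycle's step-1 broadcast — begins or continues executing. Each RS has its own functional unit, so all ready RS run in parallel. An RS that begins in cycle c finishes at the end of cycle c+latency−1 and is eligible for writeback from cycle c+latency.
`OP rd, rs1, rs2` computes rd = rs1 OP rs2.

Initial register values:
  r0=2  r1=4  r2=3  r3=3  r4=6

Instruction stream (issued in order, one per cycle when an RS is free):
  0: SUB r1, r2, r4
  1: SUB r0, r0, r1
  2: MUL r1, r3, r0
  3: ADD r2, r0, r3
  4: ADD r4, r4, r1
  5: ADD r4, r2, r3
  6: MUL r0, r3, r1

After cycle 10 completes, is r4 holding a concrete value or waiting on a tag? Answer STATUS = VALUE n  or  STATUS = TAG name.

STATUS = TAG Add2

c1: issue SUB r1<-Add1 | r0:2,r1:Add1,r2:3,r3:3,r4:6
c2: issue SUB r0<-Add2 | r0:Add2,r1:Add1,r2:3,r3:3,r4:6
c3: issue MUL r1<-Mul1 | r0:Add2,r1:Mul1,r2:3,r3:3,r4:6
c4: CDB Add1=-3; issue ADD r2<-Add1 | r0:Add2,r1:Mul1,r2:Add1,r3:3,r4:6
c5: issue ADD r4<-Add3 | r0:Add2,r1:Mul1,r2:Add1,r3:3,r4:Add3
c6: stall | r0:Add2,r1:Mul1,r2:Add1,r3:3,r4:Add3
c7: CDB Add2=5; issue ADD r4<-Add2 | r0:5,r1:Mul1,r2:Add1,r3:3,r4:Add2
c8: issue MUL r0<-Mul2 | r0:Mul2,r1:Mul1,r2:Add1,r3:3,r4:Add2
c9: - | r0:Mul2,r1:Mul1,r2:Add1,r3:3,r4:Add2
c10: CDB Add1=8 | r0:Mul2,r1:Mul1,r2:8,r3:3,r4:Add2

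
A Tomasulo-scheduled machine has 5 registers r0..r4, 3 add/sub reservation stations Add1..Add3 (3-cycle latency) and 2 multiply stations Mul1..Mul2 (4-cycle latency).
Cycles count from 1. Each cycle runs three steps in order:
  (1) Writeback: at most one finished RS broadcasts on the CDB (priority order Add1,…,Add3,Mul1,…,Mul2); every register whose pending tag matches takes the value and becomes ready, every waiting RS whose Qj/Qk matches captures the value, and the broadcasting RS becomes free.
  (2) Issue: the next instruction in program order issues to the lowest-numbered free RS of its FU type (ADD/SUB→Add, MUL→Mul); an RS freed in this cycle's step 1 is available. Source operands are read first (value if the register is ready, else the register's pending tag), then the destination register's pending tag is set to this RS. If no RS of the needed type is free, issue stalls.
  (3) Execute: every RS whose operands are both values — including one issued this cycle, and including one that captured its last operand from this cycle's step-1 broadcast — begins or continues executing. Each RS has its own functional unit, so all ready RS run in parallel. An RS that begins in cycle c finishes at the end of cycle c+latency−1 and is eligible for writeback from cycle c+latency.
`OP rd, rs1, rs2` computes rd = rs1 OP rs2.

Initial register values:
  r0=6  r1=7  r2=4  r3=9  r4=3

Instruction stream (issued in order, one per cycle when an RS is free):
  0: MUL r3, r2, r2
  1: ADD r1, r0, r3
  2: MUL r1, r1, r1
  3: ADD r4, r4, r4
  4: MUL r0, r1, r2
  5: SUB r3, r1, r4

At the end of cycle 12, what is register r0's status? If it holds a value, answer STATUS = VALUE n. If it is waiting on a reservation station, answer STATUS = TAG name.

STATUS = TAG Mul1

cycle 1: issue MUL r3<-Mul1 // r0:6,r1:7,r2:4,r3:Mul1,r4:3
cycle 2: issue ADD r1<-Add1 // r0:6,r1:Add1,r2:4,r3:Mul1,r4:3
cycle 3: issue MUL r1<-Mul2 // r0:6,r1:Mul2,r2:4,r3:Mul1,r4:3
cycle 4: issue ADD r4<-Add2 // r0:6,r1:Mul2,r2:4,r3:Mul1,r4:Add2
cycle 5: CDB Mul1=16; issue MUL r0<-Mul1 // r0:Mul1,r1:Mul2,r2:4,r3:16,r4:Add2
cycle 6: issue SUB r3<-Add3 // r0:Mul1,r1:Mul2,r2:4,r3:Add3,r4:Add2
cycle 7: CDB Add2=6 // r0:Mul1,r1:Mul2,r2:4,r3:Add3,r4:6
cycle 8: CDB Add1=22 // r0:Mul1,r1:Mul2,r2:4,r3:Add3,r4:6
cycle 9: - // r0:Mul1,r1:Mul2,r2:4,r3:Add3,r4:6
cycle 10: - // r0:Mul1,r1:Mul2,r2:4,r3:Add3,r4:6
cycle 11: - // r0:Mul1,r1:Mul2,r2:4,r3:Add3,r4:6
cycle 12: CDB Mul2=484 // r0:Mul1,r1:484,r2:4,r3:Add3,r4:6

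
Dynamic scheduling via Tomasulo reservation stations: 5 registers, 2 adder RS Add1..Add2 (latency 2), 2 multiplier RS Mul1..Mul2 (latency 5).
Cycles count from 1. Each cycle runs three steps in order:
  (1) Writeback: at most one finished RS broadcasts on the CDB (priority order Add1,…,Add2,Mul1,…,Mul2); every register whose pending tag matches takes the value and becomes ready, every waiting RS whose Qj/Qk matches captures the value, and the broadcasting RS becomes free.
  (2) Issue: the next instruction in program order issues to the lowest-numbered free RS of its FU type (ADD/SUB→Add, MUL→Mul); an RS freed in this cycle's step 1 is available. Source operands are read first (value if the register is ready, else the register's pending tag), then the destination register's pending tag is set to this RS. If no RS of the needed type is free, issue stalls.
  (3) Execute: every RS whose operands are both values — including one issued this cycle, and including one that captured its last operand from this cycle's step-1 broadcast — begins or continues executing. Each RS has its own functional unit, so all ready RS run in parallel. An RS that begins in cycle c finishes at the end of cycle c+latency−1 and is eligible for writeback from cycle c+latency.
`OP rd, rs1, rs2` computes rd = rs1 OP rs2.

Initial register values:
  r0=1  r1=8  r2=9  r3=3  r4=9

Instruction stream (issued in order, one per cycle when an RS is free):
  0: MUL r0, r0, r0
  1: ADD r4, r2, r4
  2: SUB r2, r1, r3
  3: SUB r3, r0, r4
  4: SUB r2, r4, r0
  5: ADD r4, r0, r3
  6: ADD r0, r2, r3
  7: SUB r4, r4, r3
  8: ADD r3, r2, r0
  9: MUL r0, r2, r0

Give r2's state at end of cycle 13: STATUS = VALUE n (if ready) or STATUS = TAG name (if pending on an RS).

c1: issue MUL r0<-Mul1 | r0:Mul1,r1:8,r2:9,r3:3,r4:9
c2: issue ADD r4<-Add1 | r0:Mul1,r1:8,r2:9,r3:3,r4:Add1
c3: issue SUB r2<-Add2 | r0:Mul1,r1:8,r2:Add2,r3:3,r4:Add1
c4: CDB Add1=18; issue SUB r3<-Add1 | r0:Mul1,r1:8,r2:Add2,r3:Add1,r4:18
c5: CDB Add2=5; issue SUB r2<-Add2 | r0:Mul1,r1:8,r2:Add2,r3:Add1,r4:18
c6: CDB Mul1=1; stall | r0:1,r1:8,r2:Add2,r3:Add1,r4:18
c7: stall | r0:1,r1:8,r2:Add2,r3:Add1,r4:18
c8: CDB Add1=-17; issue ADD r4<-Add1 | r0:1,r1:8,r2:Add2,r3:-17,r4:Add1
c9: CDB Add2=17; issue ADD r0<-Add2 | r0:Add2,r1:8,r2:17,r3:-17,r4:Add1
c10: CDB Add1=-16; issue SUB r4<-Add1 | r0:Add2,r1:8,r2:17,r3:-17,r4:Add1
c11: CDB Add2=0; issue ADD r3<-Add2 | r0:0,r1:8,r2:17,r3:Add2,r4:Add1
c12: CDB Add1=1; issue MUL r0<-Mul1 | r0:Mul1,r1:8,r2:17,r3:Add2,r4:1
c13: CDB Add2=17 | r0:Mul1,r1:8,r2:17,r3:17,r4:1

STATUS = VALUE 17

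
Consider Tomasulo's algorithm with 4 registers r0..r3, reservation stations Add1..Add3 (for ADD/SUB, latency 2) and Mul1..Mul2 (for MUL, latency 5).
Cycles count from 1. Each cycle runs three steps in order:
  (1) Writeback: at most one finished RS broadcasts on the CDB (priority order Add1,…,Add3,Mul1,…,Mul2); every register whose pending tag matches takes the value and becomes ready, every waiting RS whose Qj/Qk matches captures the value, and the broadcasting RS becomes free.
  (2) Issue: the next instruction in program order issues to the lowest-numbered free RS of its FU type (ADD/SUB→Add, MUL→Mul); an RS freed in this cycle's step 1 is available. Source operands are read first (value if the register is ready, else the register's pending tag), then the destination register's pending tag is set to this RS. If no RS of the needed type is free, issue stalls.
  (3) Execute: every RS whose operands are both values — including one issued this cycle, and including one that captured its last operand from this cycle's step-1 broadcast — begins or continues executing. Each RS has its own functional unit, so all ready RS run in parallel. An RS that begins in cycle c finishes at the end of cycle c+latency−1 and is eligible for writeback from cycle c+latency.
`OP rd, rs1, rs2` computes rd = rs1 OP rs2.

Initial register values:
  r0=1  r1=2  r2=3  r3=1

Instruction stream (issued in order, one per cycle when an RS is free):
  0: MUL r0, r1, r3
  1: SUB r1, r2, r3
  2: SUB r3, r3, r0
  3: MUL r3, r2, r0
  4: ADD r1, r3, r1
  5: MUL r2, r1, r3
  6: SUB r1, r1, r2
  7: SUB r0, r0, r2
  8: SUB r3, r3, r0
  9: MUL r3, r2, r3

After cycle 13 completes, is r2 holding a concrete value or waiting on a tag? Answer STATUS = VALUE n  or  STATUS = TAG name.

STATUS = TAG Mul1

cycle 1: issue MUL r0<-Mul1 // r0:Mul1,r1:2,r2:3,r3:1
cycle 2: issue SUB r1<-Add1 // r0:Mul1,r1:Add1,r2:3,r3:1
cycle 3: issue SUB r3<-Add2 // r0:Mul1,r1:Add1,r2:3,r3:Add2
cycle 4: CDB Add1=2; issue MUL r3<-Mul2 // r0:Mul1,r1:2,r2:3,r3:Mul2
cycle 5: issue ADD r1<-Add1 // r0:Mul1,r1:Add1,r2:3,r3:Mul2
cycle 6: CDB Mul1=2; issue MUL r2<-Mul1 // r0:2,r1:Add1,r2:Mul1,r3:Mul2
cycle 7: issue SUB r1<-Add3 // r0:2,r1:Add3,r2:Mul1,r3:Mul2
cycle 8: CDB Add2=-1; issue SUB r0<-Add2 // r0:Add2,r1:Add3,r2:Mul1,r3:Mul2
cycle 9: stall // r0:Add2,r1:Add3,r2:Mul1,r3:Mul2
cycle 10: stall // r0:Add2,r1:Add3,r2:Mul1,r3:Mul2
cycle 11: CDB Mul2=6; stall // r0:Add2,r1:Add3,r2:Mul1,r3:6
cycle 12: stall // r0:Add2,r1:Add3,r2:Mul1,r3:6
cycle 13: CDB Add1=8; issue SUB r3<-Add1 // r0:Add2,r1:Add3,r2:Mul1,r3:Add1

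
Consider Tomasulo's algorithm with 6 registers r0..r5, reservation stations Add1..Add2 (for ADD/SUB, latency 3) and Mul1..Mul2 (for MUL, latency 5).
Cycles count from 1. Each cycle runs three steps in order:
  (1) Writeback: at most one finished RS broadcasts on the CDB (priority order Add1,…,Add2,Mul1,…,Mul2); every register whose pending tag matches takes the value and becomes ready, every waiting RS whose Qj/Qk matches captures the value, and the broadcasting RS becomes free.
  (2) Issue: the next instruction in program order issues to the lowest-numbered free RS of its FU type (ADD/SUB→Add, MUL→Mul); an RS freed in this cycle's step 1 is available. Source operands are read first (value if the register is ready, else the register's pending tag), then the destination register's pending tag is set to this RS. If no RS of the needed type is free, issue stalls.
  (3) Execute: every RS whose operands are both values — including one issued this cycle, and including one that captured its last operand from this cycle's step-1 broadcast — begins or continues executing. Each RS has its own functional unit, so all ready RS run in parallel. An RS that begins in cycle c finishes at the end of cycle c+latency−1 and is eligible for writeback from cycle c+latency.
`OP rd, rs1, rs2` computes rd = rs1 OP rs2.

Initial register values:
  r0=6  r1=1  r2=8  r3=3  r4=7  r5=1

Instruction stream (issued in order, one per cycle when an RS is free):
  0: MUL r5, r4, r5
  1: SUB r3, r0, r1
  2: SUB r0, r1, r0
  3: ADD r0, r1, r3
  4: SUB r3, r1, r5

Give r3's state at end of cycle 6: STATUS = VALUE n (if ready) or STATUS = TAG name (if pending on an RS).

STATUS = TAG Add2

cycle 1: issue MUL r5<-Mul1 // r0:6,r1:1,r2:8,r3:3,r4:7,r5:Mul1
cycle 2: issue SUB r3<-Add1 // r0:6,r1:1,r2:8,r3:Add1,r4:7,r5:Mul1
cycle 3: issue SUB r0<-Add2 // r0:Add2,r1:1,r2:8,r3:Add1,r4:7,r5:Mul1
cycle 4: stall // r0:Add2,r1:1,r2:8,r3:Add1,r4:7,r5:Mul1
cycle 5: CDB Add1=5; issue ADD r0<-Add1 // r0:Add1,r1:1,r2:8,r3:5,r4:7,r5:Mul1
cycle 6: CDB Add2=-5; issue SUB r3<-Add2 // r0:Add1,r1:1,r2:8,r3:Add2,r4:7,r5:Mul1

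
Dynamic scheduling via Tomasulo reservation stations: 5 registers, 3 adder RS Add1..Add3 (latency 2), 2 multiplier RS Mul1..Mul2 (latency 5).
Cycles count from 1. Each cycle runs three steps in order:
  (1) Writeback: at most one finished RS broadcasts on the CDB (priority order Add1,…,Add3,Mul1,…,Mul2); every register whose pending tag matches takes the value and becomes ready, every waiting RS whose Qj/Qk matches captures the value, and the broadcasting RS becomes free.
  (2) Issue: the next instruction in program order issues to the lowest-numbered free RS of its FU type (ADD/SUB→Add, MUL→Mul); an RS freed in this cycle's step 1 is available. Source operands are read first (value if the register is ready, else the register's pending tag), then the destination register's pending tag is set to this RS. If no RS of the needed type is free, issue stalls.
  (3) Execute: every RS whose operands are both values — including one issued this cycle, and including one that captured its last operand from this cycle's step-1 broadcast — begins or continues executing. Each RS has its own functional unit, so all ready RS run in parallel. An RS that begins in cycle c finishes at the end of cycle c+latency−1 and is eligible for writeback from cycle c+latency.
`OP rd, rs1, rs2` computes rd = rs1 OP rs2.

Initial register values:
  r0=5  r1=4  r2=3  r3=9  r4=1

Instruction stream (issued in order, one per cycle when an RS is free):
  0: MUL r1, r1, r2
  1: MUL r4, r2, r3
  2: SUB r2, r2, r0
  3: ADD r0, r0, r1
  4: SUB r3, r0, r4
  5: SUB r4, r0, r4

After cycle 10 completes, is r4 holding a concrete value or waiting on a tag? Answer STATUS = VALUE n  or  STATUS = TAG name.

c1: issue MUL r1<-Mul1 | r0:5,r1:Mul1,r2:3,r3:9,r4:1
c2: issue MUL r4<-Mul2 | r0:5,r1:Mul1,r2:3,r3:9,r4:Mul2
c3: issue SUB r2<-Add1 | r0:5,r1:Mul1,r2:Add1,r3:9,r4:Mul2
c4: issue ADD r0<-Add2 | r0:Add2,r1:Mul1,r2:Add1,r3:9,r4:Mul2
c5: CDB Add1=-2; issue SUB r3<-Add1 | r0:Add2,r1:Mul1,r2:-2,r3:Add1,r4:Mul2
c6: CDB Mul1=12; issue SUB r4<-Add3 | r0:Add2,r1:12,r2:-2,r3:Add1,r4:Add3
c7: CDB Mul2=27 | r0:Add2,r1:12,r2:-2,r3:Add1,r4:Add3
c8: CDB Add2=17 | r0:17,r1:12,r2:-2,r3:Add1,r4:Add3
c9: - | r0:17,r1:12,r2:-2,r3:Add1,r4:Add3
c10: CDB Add1=-10 | r0:17,r1:12,r2:-2,r3:-10,r4:Add3

STATUS = TAG Add3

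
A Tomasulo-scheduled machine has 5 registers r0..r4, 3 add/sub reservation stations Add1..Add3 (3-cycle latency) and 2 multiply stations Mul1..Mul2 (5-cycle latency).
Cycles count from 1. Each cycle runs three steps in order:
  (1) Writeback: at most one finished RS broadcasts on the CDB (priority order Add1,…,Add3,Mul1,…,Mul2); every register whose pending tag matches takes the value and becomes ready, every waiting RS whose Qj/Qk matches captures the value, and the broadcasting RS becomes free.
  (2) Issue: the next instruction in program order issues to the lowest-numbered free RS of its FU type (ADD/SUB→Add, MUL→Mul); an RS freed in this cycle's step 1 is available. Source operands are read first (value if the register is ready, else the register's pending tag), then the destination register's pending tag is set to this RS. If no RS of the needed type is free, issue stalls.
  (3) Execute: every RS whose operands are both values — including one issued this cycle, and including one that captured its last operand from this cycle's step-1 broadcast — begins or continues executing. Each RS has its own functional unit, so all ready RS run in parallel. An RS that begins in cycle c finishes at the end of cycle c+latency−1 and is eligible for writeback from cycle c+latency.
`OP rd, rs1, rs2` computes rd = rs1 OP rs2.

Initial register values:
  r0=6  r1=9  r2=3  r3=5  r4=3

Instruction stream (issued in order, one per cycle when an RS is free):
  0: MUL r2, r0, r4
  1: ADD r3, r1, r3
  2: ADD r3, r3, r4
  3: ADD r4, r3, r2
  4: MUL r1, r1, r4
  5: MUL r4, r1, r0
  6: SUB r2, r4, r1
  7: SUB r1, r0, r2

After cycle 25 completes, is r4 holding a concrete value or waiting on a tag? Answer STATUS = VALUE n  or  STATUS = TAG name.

cycle 1: issue MUL r2<-Mul1 // r0:6,r1:9,r2:Mul1,r3:5,r4:3
cycle 2: issue ADD r3<-Add1 // r0:6,r1:9,r2:Mul1,r3:Add1,r4:3
cycle 3: issue ADD r3<-Add2 // r0:6,r1:9,r2:Mul1,r3:Add2,r4:3
cycle 4: issue ADD r4<-Add3 // r0:6,r1:9,r2:Mul1,r3:Add2,r4:Add3
cycle 5: CDB Add1=14; issue MUL r1<-Mul2 // r0:6,r1:Mul2,r2:Mul1,r3:Add2,r4:Add3
cycle 6: CDB Mul1=18; issue MUL r4<-Mul1 // r0:6,r1:Mul2,r2:18,r3:Add2,r4:Mul1
cycle 7: issue SUB r2<-Add1 // r0:6,r1:Mul2,r2:Add1,r3:Add2,r4:Mul1
cycle 8: CDB Add2=17; issue SUB r1<-Add2 // r0:6,r1:Add2,r2:Add1,r3:17,r4:Mul1
cycle 9: - // r0:6,r1:Add2,r2:Add1,r3:17,r4:Mul1
cycle 10: - // r0:6,r1:Add2,r2:Add1,r3:17,r4:Mul1
cycle 11: CDB Add3=35 // r0:6,r1:Add2,r2:Add1,r3:17,r4:Mul1
cycle 12: - // r0:6,r1:Add2,r2:Add1,r3:17,r4:Mul1
cycle 13: - // r0:6,r1:Add2,r2:Add1,r3:17,r4:Mul1
cycle 14: - // r0:6,r1:Add2,r2:Add1,r3:17,r4:Mul1
cycle 15: - // r0:6,r1:Add2,r2:Add1,r3:17,r4:Mul1
cycle 16: CDB Mul2=315 // r0:6,r1:Add2,r2:Add1,r3:17,r4:Mul1
cycle 17: - // r0:6,r1:Add2,r2:Add1,r3:17,r4:Mul1
cycle 18: - // r0:6,r1:Add2,r2:Add1,r3:17,r4:Mul1
cycle 19: - // r0:6,r1:Add2,r2:Add1,r3:17,r4:Mul1
cycle 20: - // r0:6,r1:Add2,r2:Add1,r3:17,r4:Mul1
cycle 21: CDB Mul1=1890 // r0:6,r1:Add2,r2:Add1,r3:17,r4:1890
cycle 22: - // r0:6,r1:Add2,r2:Add1,r3:17,r4:1890
cycle 23: - // r0:6,r1:Add2,r2:Add1,r3:17,r4:1890
cycle 24: CDB Add1=1575 // r0:6,r1:Add2,r2:1575,r3:17,r4:1890
cycle 25: - // r0:6,r1:Add2,r2:1575,r3:17,r4:1890

STATUS = VALUE 1890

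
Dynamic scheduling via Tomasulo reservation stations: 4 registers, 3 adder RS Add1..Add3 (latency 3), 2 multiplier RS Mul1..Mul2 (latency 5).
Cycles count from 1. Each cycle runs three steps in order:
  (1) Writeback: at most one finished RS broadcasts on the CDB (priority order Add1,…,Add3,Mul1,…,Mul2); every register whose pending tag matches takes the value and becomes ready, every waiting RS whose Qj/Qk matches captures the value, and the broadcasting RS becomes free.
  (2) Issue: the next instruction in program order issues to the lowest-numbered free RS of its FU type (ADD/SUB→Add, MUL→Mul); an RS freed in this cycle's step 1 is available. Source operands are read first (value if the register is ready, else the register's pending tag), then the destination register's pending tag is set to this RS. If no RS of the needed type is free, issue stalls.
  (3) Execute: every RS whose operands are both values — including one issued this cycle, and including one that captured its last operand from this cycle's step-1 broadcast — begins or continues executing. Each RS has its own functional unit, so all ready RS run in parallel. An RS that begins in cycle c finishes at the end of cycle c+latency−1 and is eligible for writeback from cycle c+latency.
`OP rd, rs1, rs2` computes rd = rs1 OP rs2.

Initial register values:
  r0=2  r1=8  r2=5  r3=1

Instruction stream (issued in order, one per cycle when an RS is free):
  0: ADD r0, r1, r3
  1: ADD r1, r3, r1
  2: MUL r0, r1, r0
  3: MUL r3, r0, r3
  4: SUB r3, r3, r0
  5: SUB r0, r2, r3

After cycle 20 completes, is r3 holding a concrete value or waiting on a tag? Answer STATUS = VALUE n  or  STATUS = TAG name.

STATUS = VALUE 0

  c1: issue ADD r0<-Add1  regs: r0:Add1,r1:8,r2:5,r3:1
  c2: issue ADD r1<-Add2  regs: r0:Add1,r1:Add2,r2:5,r3:1
  c3: issue MUL r0<-Mul1  regs: r0:Mul1,r1:Add2,r2:5,r3:1
  c4: CDB Add1=9; issue MUL r3<-Mul2  regs: r0:Mul1,r1:Add2,r2:5,r3:Mul2
  c5: CDB Add2=9; issue SUB r3<-Add1  regs: r0:Mul1,r1:9,r2:5,r3:Add1
  c6: issue SUB r0<-Add2  regs: r0:Add2,r1:9,r2:5,r3:Add1
  c7: -  regs: r0:Add2,r1:9,r2:5,r3:Add1
  c8: -  regs: r0:Add2,r1:9,r2:5,r3:Add1
  c9: -  regs: r0:Add2,r1:9,r2:5,r3:Add1
  c10: CDB Mul1=81  regs: r0:Add2,r1:9,r2:5,r3:Add1
  c11: -  regs: r0:Add2,r1:9,r2:5,r3:Add1
  c12: -  regs: r0:Add2,r1:9,r2:5,r3:Add1
  c13: -  regs: r0:Add2,r1:9,r2:5,r3:Add1
  c14: -  regs: r0:Add2,r1:9,r2:5,r3:Add1
  c15: CDB Mul2=81  regs: r0:Add2,r1:9,r2:5,r3:Add1
  c16: -  regs: r0:Add2,r1:9,r2:5,r3:Add1
  c17: -  regs: r0:Add2,r1:9,r2:5,r3:Add1
  c18: CDB Add1=0  regs: r0:Add2,r1:9,r2:5,r3:0
  c19: -  regs: r0:Add2,r1:9,r2:5,r3:0
  c20: -  regs: r0:Add2,r1:9,r2:5,r3:0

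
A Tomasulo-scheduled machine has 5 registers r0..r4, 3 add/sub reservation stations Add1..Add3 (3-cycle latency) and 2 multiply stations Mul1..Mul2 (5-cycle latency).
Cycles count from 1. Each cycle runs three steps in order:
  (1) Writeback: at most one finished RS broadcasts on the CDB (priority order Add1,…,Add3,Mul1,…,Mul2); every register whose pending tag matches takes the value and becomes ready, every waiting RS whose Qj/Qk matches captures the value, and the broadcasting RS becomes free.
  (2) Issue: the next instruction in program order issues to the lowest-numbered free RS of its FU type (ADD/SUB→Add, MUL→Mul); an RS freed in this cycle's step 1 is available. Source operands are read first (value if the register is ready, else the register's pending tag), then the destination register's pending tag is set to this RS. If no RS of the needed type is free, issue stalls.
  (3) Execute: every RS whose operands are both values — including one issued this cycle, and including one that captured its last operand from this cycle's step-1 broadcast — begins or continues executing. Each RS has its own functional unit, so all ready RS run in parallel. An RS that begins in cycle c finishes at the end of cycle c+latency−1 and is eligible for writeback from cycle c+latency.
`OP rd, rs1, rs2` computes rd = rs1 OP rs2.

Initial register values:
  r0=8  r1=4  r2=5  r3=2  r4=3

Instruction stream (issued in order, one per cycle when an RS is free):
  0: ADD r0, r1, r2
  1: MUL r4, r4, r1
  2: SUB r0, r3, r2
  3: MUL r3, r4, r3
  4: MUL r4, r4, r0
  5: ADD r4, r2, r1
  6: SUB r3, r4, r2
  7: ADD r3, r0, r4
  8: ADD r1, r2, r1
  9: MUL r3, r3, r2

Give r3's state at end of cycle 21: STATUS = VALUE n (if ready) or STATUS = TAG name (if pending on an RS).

STATUS = VALUE 30

c1: issue ADD r0<-Add1 | r0:Add1,r1:4,r2:5,r3:2,r4:3
c2: issue MUL r4<-Mul1 | r0:Add1,r1:4,r2:5,r3:2,r4:Mul1
c3: issue SUB r0<-Add2 | r0:Add2,r1:4,r2:5,r3:2,r4:Mul1
c4: CDB Add1=9; issue MUL r3<-Mul2 | r0:Add2,r1:4,r2:5,r3:Mul2,r4:Mul1
c5: stall | r0:Add2,r1:4,r2:5,r3:Mul2,r4:Mul1
c6: CDB Add2=-3; stall | r0:-3,r1:4,r2:5,r3:Mul2,r4:Mul1
c7: CDB Mul1=12; issue MUL r4<-Mul1 | r0:-3,r1:4,r2:5,r3:Mul2,r4:Mul1
c8: issue ADD r4<-Add1 | r0:-3,r1:4,r2:5,r3:Mul2,r4:Add1
c9: issue SUB r3<-Add2 | r0:-3,r1:4,r2:5,r3:Add2,r4:Add1
c10: issue ADD r3<-Add3 | r0:-3,r1:4,r2:5,r3:Add3,r4:Add1
c11: CDB Add1=9; issue ADD r1<-Add1 | r0:-3,r1:Add1,r2:5,r3:Add3,r4:9
c12: CDB Mul1=-36; issue MUL r3<-Mul1 | r0:-3,r1:Add1,r2:5,r3:Mul1,r4:9
c13: CDB Mul2=24 | r0:-3,r1:Add1,r2:5,r3:Mul1,r4:9
c14: CDB Add1=9 | r0:-3,r1:9,r2:5,r3:Mul1,r4:9
c15: CDB Add2=4 | r0:-3,r1:9,r2:5,r3:Mul1,r4:9
c16: CDB Add3=6 | r0:-3,r1:9,r2:5,r3:Mul1,r4:9
c17: - | r0:-3,r1:9,r2:5,r3:Mul1,r4:9
c18: - | r0:-3,r1:9,r2:5,r3:Mul1,r4:9
c19: - | r0:-3,r1:9,r2:5,r3:Mul1,r4:9
c20: - | r0:-3,r1:9,r2:5,r3:Mul1,r4:9
c21: CDB Mul1=30 | r0:-3,r1:9,r2:5,r3:30,r4:9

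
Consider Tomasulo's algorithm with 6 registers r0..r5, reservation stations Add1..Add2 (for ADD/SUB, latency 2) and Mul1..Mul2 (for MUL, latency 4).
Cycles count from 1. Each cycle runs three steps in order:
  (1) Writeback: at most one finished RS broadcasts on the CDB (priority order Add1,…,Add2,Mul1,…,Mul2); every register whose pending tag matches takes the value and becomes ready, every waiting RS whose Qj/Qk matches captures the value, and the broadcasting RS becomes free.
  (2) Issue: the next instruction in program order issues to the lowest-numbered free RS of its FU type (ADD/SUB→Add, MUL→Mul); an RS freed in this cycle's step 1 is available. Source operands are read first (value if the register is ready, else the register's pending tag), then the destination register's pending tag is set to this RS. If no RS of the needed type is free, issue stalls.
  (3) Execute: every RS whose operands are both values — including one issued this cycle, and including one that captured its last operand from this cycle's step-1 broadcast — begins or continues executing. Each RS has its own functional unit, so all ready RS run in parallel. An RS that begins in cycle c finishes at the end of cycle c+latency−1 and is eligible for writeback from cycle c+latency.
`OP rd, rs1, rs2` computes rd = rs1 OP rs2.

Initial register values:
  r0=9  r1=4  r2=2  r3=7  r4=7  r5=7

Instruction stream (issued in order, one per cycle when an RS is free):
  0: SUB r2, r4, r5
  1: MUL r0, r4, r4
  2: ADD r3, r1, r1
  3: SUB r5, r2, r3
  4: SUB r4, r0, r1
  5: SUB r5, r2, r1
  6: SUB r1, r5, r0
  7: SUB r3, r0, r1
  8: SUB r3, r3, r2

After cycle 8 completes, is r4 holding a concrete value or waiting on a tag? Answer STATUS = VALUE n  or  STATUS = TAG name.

STATUS = VALUE 45

  c1: issue SUB r2<-Add1  regs: r0:9,r1:4,r2:Add1,r3:7,r4:7,r5:7
  c2: issue MUL r0<-Mul1  regs: r0:Mul1,r1:4,r2:Add1,r3:7,r4:7,r5:7
  c3: CDB Add1=0; issue ADD r3<-Add1  regs: r0:Mul1,r1:4,r2:0,r3:Add1,r4:7,r5:7
  c4: issue SUB r5<-Add2  regs: r0:Mul1,r1:4,r2:0,r3:Add1,r4:7,r5:Add2
  c5: CDB Add1=8; issue SUB r4<-Add1  regs: r0:Mul1,r1:4,r2:0,r3:8,r4:Add1,r5:Add2
  c6: CDB Mul1=49; stall  regs: r0:49,r1:4,r2:0,r3:8,r4:Add1,r5:Add2
  c7: CDB Add2=-8; issue SUB r5<-Add2  regs: r0:49,r1:4,r2:0,r3:8,r4:Add1,r5:Add2
  c8: CDB Add1=45; issue SUB r1<-Add1  regs: r0:49,r1:Add1,r2:0,r3:8,r4:45,r5:Add2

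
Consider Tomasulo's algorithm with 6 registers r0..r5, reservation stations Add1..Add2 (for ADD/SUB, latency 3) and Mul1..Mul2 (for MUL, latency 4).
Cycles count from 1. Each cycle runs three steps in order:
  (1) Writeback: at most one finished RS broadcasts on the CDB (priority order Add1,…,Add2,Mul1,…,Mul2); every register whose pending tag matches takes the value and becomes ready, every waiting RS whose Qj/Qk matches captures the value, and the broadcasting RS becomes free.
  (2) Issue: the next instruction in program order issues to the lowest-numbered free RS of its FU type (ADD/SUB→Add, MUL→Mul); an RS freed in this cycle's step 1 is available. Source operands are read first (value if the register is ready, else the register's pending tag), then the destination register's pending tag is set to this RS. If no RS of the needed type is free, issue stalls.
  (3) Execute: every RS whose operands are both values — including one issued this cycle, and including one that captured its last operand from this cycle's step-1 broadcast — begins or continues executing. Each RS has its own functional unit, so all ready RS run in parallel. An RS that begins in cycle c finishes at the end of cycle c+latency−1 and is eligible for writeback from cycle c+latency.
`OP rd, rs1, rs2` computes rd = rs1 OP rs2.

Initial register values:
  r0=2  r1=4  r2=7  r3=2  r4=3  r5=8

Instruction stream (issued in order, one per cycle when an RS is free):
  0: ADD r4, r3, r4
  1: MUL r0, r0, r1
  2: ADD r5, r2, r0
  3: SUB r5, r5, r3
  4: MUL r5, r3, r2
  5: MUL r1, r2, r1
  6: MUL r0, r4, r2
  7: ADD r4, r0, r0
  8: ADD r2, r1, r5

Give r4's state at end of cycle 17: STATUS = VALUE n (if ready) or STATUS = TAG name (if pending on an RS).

STATUS = VALUE 70

  c1: issue ADD r4<-Add1  regs: r0:2,r1:4,r2:7,r3:2,r4:Add1,r5:8
  c2: issue MUL r0<-Mul1  regs: r0:Mul1,r1:4,r2:7,r3:2,r4:Add1,r5:8
  c3: issue ADD r5<-Add2  regs: r0:Mul1,r1:4,r2:7,r3:2,r4:Add1,r5:Add2
  c4: CDB Add1=5; issue SUB r5<-Add1  regs: r0:Mul1,r1:4,r2:7,r3:2,r4:5,r5:Add1
  c5: issue MUL r5<-Mul2  regs: r0:Mul1,r1:4,r2:7,r3:2,r4:5,r5:Mul2
  c6: CDB Mul1=8; issue MUL r1<-Mul1  regs: r0:8,r1:Mul1,r2:7,r3:2,r4:5,r5:Mul2
  c7: stall  regs: r0:8,r1:Mul1,r2:7,r3:2,r4:5,r5:Mul2
  c8: stall  regs: r0:8,r1:Mul1,r2:7,r3:2,r4:5,r5:Mul2
  c9: CDB Add2=15; stall  regs: r0:8,r1:Mul1,r2:7,r3:2,r4:5,r5:Mul2
  c10: CDB Mul1=28; issue MUL r0<-Mul1  regs: r0:Mul1,r1:28,r2:7,r3:2,r4:5,r5:Mul2
  c11: CDB Mul2=14; issue ADD r4<-Add2  regs: r0:Mul1,r1:28,r2:7,r3:2,r4:Add2,r5:14
  c12: CDB Add1=13; issue ADD r2<-Add1  regs: r0:Mul1,r1:28,r2:Add1,r3:2,r4:Add2,r5:14
  c13: -  regs: r0:Mul1,r1:28,r2:Add1,r3:2,r4:Add2,r5:14
  c14: CDB Mul1=35  regs: r0:35,r1:28,r2:Add1,r3:2,r4:Add2,r5:14
  c15: CDB Add1=42  regs: r0:35,r1:28,r2:42,r3:2,r4:Add2,r5:14
  c16: -  regs: r0:35,r1:28,r2:42,r3:2,r4:Add2,r5:14
  c17: CDB Add2=70  regs: r0:35,r1:28,r2:42,r3:2,r4:70,r5:14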